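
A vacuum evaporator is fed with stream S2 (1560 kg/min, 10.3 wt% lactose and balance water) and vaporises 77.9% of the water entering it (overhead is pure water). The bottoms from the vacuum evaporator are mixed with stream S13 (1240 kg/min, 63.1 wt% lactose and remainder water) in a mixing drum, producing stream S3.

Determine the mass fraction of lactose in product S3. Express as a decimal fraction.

0.5516

Vapour removed = 0.779×0.897×1560 = 1090.1 kg/min; concentrate = 469.93 kg/min.
lactose reaching the mixer = 160.68 (from concentrate) + 1240×0.631 = 943.12 kg/min.
Product flow = 469.93 + 1240 = 1709.9 kg/min; lactose fraction = 0.5516.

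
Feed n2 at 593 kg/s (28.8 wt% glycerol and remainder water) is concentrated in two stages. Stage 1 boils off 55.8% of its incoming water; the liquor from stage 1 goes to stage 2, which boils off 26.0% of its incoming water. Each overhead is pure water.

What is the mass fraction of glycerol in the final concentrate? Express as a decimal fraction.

water in feed = 593×0.712 = 422.22 kg/s.
After stage 1: water left = (1−0.558)×422.22 = 186.62; stream total = 357.4 kg/s.
After stage 2: water left = (1−0.260)×186.62 = 138.1; final concentrate = 308.88 kg/s.
glycerol fraction = 170.78/308.88 = 0.553.

0.553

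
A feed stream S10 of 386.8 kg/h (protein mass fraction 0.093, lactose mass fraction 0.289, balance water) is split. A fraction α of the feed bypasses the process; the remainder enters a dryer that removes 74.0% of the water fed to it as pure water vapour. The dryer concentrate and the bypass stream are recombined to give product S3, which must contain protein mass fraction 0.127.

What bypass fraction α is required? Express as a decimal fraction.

0.415

All 386.8×0.093 = 35.972 kg/h of protein reaches S3, so S3 = 35.972/0.127 = 283.25 kg/h and vapour = 103.55 kg/h.
The evaporator receives (1−α)·386.8 of feed at 0.618 water and removes 0.740 of that water:
0.740×0.618×(1−α)×386.8 = 103.55
(1−α) = 103.55/176.89 = 0.5854;  α = 0.4146.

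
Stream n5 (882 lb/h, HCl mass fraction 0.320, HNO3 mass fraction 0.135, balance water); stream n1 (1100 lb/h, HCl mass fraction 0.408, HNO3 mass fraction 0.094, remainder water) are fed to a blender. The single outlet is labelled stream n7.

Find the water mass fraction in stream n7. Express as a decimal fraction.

Total flow out = 882 + 1100 = 1982 lb/h.
water in = 882×0.545 + 1100×0.498 = 1028.5 lb/h.
water mass fraction in n7 = 1028.5/1982 = 0.519.

0.519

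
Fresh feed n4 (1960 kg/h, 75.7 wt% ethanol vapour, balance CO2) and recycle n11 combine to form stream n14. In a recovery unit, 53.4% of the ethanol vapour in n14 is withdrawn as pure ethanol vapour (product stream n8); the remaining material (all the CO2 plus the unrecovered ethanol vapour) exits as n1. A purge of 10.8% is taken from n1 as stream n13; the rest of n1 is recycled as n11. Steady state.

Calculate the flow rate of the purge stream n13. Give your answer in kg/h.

CO2 enters only via n4 and leaves only via the purge: 1960×0.243 = 0.108×(CO2 in n1), and the recovery unit passes all CO2, so CO2 in n14 = CO2 in n1 = 4410 kg/h.
ethanol vapour in n14: m_A = 1960×0.757 + (1−0.108)·(1−0.534)·m_A, so m_A = 1483.7/0.5843 = 2539.2 kg/h.
n1 = (1−0.534)×2539.2 + 4410 = 5593.3 kg/h.
Purge n13 = 0.108×5593.3 = 604.07 kg/h.

604.1 kg/h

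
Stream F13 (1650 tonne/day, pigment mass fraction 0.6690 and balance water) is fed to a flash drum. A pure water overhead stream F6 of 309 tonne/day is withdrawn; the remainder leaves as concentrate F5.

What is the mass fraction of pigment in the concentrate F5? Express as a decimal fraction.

0.8232

pigment is not removed: 1650×0.669 = 1103.9 tonne/day of pigment enters F5.
Concentrate = 1650 − 309 = 1341 tonne/day.
Mass fraction = 1103.9/1341 = 0.8232.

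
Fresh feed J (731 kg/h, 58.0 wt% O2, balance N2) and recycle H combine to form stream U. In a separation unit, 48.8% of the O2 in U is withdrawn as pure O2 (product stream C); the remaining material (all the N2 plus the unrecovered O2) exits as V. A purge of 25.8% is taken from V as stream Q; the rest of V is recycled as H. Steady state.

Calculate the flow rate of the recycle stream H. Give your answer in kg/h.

1143 kg/h

N2 enters only via J and leaves only via the purge: 731×0.420 = 0.258×(N2 in V), and the separation unit passes all N2, so N2 in U = N2 in V = 1190 kg/h.
O2 in U: m_A = 731×0.580 + (1−0.258)·(1−0.488)·m_A, so m_A = 423.98/0.6201 = 683.73 kg/h.
V = (1−0.488)×683.73 + 1190 = 1540.1 kg/h.
Recycle H = (1−0.258)×1540.1 = 1142.7 kg/h.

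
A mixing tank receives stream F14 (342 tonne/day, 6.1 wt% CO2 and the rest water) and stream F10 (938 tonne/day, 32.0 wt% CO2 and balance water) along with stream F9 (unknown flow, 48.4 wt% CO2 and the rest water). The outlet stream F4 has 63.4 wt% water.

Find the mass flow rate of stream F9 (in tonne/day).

Let F9 be the unknown flow. Total out = 1280 + F9.
water balance: 958.98 + 0.516·F9 = 0.634·(1280 + F9)
(0.516 − 0.634)·F9 = 0.634×1280 − 958.98 = -147.46
F9 = -147.46 / -0.118 = 1249.6 tonne/day

1250 tonne/day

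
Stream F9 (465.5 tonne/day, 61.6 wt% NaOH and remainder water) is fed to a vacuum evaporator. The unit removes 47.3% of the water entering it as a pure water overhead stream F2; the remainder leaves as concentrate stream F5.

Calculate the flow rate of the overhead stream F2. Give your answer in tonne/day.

water entering = 465.5×0.384 = 178.75 tonne/day; overhead removed = 0.473×178.75 = 84.55 tonne/day.

84.55 tonne/day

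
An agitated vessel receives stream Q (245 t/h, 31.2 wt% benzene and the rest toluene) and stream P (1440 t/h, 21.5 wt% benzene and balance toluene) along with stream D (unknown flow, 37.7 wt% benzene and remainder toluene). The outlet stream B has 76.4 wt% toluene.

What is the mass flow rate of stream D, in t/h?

82.41 t/h

Let D be the unknown flow. Total out = 1685 + D.
toluene balance: 1299 + 0.623·D = 0.764·(1685 + D)
(0.623 − 0.764)·D = 0.764×1685 − 1299 = -11.62
D = -11.62 / -0.141 = 82.411 t/h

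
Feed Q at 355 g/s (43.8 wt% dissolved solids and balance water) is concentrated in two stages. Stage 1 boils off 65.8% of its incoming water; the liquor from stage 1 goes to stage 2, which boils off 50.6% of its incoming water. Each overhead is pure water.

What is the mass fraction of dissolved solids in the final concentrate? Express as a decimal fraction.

0.822

water in feed = 355×0.562 = 199.51 g/s.
After stage 1: water left = (1−0.658)×199.51 = 68.232; stream total = 223.72 g/s.
After stage 2: water left = (1−0.506)×68.232 = 33.707; final concentrate = 189.2 g/s.
dissolved solids fraction = 155.49/189.2 = 0.822.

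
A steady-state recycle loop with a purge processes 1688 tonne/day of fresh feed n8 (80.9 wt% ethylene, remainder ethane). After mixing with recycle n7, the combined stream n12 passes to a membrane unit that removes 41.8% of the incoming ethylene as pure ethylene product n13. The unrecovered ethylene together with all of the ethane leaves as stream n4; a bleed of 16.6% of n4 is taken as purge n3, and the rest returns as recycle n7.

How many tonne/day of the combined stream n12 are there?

4596 tonne/day

ethane enters only via n8 and leaves only via the purge: 1688×0.191 = 0.166×(ethane in n4), and the membrane unit passes all ethane, so ethane in n12 = ethane in n4 = 1942.2 tonne/day.
ethylene in n12: m_A = 1688×0.809 + (1−0.166)·(1−0.418)·m_A, so m_A = 1365.6/0.5146 = 2653.6 tonne/day.
n12 = 2653.6 + 1942.2 = 4595.9 tonne/day.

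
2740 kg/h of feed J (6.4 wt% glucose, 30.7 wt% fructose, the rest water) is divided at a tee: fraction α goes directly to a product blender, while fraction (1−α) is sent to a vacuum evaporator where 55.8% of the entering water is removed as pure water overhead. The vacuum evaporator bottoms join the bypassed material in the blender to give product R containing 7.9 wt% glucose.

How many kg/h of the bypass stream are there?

All 2740×0.064 = 175.36 kg/h of glucose reaches R, so R = 175.36/0.079 = 2219.7 kg/h and vapour = 520.25 kg/h.
The evaporator receives (1−α)·2740 of feed at 0.629 water and removes 0.558 of that water:
0.558×0.629×(1−α)×2740 = 520.25
(1−α) = 520.25/961.69 = 0.5410;  α = 0.4590.
Bypass flow = 0.4590×2740 = 1257.7 kg/h.

1258 kg/h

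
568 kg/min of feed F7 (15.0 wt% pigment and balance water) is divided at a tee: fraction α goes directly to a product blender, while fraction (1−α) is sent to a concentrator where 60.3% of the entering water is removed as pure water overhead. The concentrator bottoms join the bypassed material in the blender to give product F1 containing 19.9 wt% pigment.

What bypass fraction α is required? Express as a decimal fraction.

0.520

All 568×0.150 = 85.2 kg/min of pigment reaches F1, so F1 = 85.2/0.199 = 428.14 kg/min and vapour = 139.86 kg/min.
The evaporator receives (1−α)·568 of feed at 0.850 water and removes 0.603 of that water:
0.603×0.850×(1−α)×568 = 139.86
(1−α) = 139.86/291.13 = 0.4804;  α = 0.5196.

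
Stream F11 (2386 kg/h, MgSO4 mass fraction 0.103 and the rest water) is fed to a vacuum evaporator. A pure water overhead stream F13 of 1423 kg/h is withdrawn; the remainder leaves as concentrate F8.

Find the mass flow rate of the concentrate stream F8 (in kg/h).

Concentrate = 2386 − 1423 = 963 kg/h.

963 kg/h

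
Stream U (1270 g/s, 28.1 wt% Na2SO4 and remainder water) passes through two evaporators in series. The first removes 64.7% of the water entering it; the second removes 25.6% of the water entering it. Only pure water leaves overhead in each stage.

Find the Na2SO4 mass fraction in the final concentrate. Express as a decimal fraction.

0.598

water in feed = 1270×0.719 = 913.13 g/s.
After stage 1: water left = (1−0.647)×913.13 = 322.33; stream total = 679.2 g/s.
After stage 2: water left = (1−0.256)×322.33 = 239.82; final concentrate = 596.69 g/s.
Na2SO4 fraction = 356.87/596.69 = 0.598.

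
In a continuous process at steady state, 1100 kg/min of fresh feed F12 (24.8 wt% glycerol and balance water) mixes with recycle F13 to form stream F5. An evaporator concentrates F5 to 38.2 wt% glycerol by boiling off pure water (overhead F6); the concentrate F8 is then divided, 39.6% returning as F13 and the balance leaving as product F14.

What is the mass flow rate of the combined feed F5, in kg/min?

1568 kg/min

Overall glycerol balance (none leaves overhead): glycerol in fresh feed = glycerol in product, i.e. 1100×0.248 = (1−0.396)·F8·0.382.
F8 = 272.8/(0.382×0.604) = 1182.3 kg/min.
Recycle F13 = 0.396×1182.3 = 468.21 kg/min.
Combined feed F5 = 1100 + 468.21 = 1568.2 kg/min.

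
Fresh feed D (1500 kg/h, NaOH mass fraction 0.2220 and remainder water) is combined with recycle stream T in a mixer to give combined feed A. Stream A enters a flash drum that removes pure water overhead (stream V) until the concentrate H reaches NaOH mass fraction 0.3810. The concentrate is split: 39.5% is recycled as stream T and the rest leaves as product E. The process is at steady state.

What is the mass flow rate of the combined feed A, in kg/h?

2071 kg/h

Overall NaOH balance (none leaves overhead): NaOH in fresh feed = NaOH in product, i.e. 1500×0.222 = (1−0.395)·H·0.381.
H = 333/(0.381×0.605) = 1444.7 kg/h.
Recycle T = 0.395×1444.7 = 570.64 kg/h.
Combined feed A = 1500 + 570.64 = 2070.6 kg/h.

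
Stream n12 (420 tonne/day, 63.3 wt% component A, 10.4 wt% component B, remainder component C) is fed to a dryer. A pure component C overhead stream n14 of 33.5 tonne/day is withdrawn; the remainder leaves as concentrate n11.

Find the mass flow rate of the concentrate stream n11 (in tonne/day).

386.5 tonne/day

Concentrate = 420 − 33.5 = 386.5 tonne/day.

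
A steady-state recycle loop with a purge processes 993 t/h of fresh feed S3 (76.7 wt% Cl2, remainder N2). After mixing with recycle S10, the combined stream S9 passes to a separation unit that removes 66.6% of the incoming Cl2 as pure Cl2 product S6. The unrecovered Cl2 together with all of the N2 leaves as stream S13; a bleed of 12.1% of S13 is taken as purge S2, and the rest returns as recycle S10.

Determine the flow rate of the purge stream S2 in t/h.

274.9 t/h

N2 enters only via S3 and leaves only via the purge: 993×0.233 = 0.121×(N2 in S13), and the separation unit passes all N2, so N2 in S9 = N2 in S13 = 1912.1 t/h.
Cl2 in S9: m_A = 993×0.767 + (1−0.121)·(1−0.666)·m_A, so m_A = 761.63/0.7064 = 1078.2 t/h.
S13 = (1−0.666)×1078.2 + 1912.1 = 2272.2 t/h.
Purge S2 = 0.121×2272.2 = 274.94 t/h.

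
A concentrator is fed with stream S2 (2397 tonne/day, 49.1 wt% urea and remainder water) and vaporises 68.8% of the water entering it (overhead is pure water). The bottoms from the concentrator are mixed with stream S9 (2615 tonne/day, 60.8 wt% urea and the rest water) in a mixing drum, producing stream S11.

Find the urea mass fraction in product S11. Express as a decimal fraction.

0.663

Vapour removed = 0.688×0.509×2397 = 839.41 tonne/day; concentrate = 1557.6 tonne/day.
urea reaching the mixer = 1176.9 (from concentrate) + 2615×0.608 = 2766.8 tonne/day.
Product flow = 1557.6 + 2615 = 4172.6 tonne/day; urea fraction = 0.663.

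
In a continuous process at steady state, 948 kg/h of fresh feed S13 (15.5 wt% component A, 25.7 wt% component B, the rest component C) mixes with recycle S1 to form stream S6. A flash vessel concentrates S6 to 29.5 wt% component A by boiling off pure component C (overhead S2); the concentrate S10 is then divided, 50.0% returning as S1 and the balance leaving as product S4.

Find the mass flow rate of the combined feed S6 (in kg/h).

Overall component A balance (none leaves overhead): component A in fresh feed = component A in product, i.e. 948×0.155 = (1−0.500)·S10·0.295.
S10 = 146.94/(0.295×0.500) = 996.2 kg/h.
Recycle S1 = 0.500×996.2 = 498.1 kg/h.
Combined feed S6 = 948 + 498.1 = 1446.1 kg/h.

1446 kg/h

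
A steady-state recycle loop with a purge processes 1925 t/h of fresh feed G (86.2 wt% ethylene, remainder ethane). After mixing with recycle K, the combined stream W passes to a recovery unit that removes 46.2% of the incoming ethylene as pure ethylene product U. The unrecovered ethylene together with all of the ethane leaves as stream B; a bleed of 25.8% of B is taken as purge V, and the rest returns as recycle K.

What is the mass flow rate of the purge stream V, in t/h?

649 t/h

ethane enters only via G and leaves only via the purge: 1925×0.138 = 0.258×(ethane in B), and the recovery unit passes all ethane, so ethane in W = ethane in B = 1029.7 t/h.
ethylene in W: m_A = 1925×0.862 + (1−0.258)·(1−0.462)·m_A, so m_A = 1659.3/0.6008 = 2761.9 t/h.
B = (1−0.462)×2761.9 + 1029.7 = 2515.5 t/h.
Purge V = 0.258×2515.5 = 649.01 t/h.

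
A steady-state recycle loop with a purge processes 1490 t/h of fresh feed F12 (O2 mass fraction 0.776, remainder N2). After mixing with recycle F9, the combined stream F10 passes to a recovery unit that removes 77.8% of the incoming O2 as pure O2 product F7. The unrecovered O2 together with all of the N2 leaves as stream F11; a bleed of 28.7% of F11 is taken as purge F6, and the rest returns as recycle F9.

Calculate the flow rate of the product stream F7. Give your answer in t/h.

O2 in F10: m_A = 1490×0.776 + (1−0.287)·(1−0.778)·m_A, so m_A = 1156.2/0.8417 = 1373.7 t/h.
Product F7 = 0.778×1373.7 = 1068.7 t/h.

1069 t/h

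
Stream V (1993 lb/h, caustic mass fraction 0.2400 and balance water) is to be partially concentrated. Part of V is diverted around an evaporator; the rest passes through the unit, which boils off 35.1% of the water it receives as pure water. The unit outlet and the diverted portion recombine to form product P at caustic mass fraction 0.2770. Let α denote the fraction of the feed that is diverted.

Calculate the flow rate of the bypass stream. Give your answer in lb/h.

All 1993×0.240 = 478.32 lb/h of caustic reaches P, so P = 478.32/0.277 = 1726.8 lb/h and vapour = 266.21 lb/h.
The evaporator receives (1−α)·1993 of feed at 0.760 water and removes 0.351 of that water:
0.351×0.760×(1−α)×1993 = 266.21
(1−α) = 266.21/531.65 = 0.5007;  α = 0.4993.
Bypass flow = 0.4993×1993 = 995.05 lb/h.

995.1 lb/h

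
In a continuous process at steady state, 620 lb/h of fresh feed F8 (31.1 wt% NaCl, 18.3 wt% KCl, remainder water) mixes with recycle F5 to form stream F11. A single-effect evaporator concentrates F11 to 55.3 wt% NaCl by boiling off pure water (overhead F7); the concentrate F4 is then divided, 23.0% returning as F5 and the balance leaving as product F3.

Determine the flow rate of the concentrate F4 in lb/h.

Overall NaCl balance (none leaves overhead): NaCl in fresh feed = NaCl in product, i.e. 620×0.311 = (1−0.230)·F4·0.553.
F4 = 192.82/(0.553×0.770) = 452.83 lb/h.

452.8 lb/h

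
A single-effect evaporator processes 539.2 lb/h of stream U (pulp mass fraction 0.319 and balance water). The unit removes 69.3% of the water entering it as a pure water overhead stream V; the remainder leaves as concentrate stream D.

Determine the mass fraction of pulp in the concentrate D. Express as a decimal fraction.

pulp is not removed: 539.2×0.319 = 172 lb/h of pulp enters D.
water entering = 539.2×0.681 = 367.2 lb/h; overhead removed = 0.693×367.2 = 254.47 lb/h.
Concentrate = 539.2 − 254.47 = 284.73 lb/h.
Mass fraction = 172/284.73 = 0.604.

0.604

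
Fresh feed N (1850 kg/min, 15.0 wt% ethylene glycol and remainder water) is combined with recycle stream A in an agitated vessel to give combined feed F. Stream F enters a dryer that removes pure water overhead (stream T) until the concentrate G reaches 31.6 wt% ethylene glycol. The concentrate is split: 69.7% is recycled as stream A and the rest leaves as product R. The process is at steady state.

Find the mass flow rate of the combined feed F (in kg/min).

3870 kg/min

Overall ethylene glycol balance (none leaves overhead): ethylene glycol in fresh feed = ethylene glycol in product, i.e. 1850×0.150 = (1−0.697)·G·0.316.
G = 277.5/(0.316×0.303) = 2898.2 kg/min.
Recycle A = 0.697×2898.2 = 2020.1 kg/min.
Combined feed F = 1850 + 2020.1 = 3870.1 kg/min.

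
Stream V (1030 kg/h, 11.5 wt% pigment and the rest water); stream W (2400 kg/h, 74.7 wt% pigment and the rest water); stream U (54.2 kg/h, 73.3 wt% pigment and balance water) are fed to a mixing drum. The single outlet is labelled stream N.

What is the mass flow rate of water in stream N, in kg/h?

water out = water in = 1030×0.885 + 2400×0.253 + 54.2×0.267 = 1533.2 kg/h.

1533 kg/h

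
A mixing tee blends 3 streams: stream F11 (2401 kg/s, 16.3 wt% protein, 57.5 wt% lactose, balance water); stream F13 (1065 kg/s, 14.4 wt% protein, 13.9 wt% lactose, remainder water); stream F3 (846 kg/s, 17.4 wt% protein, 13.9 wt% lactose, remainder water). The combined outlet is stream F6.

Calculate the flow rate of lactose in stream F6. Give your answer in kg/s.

1646 kg/s

lactose out = lactose in = 2401×0.575 + 1065×0.139 + 846×0.139 = 1646.2 kg/s.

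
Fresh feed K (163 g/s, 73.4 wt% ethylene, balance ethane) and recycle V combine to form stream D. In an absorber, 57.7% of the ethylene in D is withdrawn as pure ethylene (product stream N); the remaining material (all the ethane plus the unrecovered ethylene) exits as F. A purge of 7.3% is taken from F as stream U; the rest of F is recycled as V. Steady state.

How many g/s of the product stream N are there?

113.6 g/s

ethylene in D: m_A = 163×0.734 + (1−0.073)·(1−0.577)·m_A, so m_A = 119.64/0.6079 = 196.82 g/s.
Product N = 0.577×196.82 = 113.56 g/s.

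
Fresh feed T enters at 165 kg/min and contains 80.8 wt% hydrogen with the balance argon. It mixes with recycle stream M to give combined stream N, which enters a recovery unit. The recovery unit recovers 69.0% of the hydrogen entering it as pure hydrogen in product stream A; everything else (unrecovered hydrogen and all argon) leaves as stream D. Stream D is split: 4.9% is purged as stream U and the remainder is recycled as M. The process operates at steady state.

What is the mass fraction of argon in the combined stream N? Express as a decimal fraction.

0.7737

argon enters only via T and leaves only via the purge: 165×0.192 = 0.049×(argon in D), and the recovery unit passes all argon, so argon in N = argon in D = 646.53 kg/min.
hydrogen in N: m_A = 165×0.808 + (1−0.049)·(1−0.690)·m_A, so m_A = 133.32/0.7052 = 189.06 kg/min.
N = 189.06 + 646.53 = 835.59 kg/min.
argon fraction in N = 646.53/835.59 = 0.7737.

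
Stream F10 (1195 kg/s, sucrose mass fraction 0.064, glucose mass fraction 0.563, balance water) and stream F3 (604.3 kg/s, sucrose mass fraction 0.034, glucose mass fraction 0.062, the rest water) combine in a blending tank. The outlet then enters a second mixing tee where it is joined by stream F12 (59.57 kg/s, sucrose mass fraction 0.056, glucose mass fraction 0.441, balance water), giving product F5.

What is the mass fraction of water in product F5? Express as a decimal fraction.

0.550

Overall, product flow = 1858.9 kg/s.
water in = 1195×0.373 + 604.3×0.904 + 59.57×0.503 = 1022 kg/s.
water fraction in F5 = 0.550.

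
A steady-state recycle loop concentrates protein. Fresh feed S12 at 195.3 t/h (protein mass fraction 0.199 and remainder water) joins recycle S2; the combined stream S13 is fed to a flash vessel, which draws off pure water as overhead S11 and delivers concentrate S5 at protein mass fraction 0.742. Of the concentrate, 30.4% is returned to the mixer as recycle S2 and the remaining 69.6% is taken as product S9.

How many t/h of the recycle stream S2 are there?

22.88 t/h

Overall protein balance (none leaves overhead): protein in fresh feed = protein in product, i.e. 195.3×0.199 = (1−0.304)·S5·0.742.
S5 = 38.865/(0.742×0.696) = 75.256 t/h.
Recycle S2 = 0.304×75.256 = 22.878 t/h.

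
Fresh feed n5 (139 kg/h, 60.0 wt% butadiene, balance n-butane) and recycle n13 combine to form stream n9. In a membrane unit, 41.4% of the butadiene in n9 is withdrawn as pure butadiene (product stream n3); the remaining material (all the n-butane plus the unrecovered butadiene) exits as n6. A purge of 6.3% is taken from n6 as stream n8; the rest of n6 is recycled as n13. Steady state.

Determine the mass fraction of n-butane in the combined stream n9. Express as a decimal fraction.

0.8267

n-butane enters only via n5 and leaves only via the purge: 139×0.400 = 0.063×(n-butane in n6), and the membrane unit passes all n-butane, so n-butane in n9 = n-butane in n6 = 882.54 kg/h.
butadiene in n9: m_A = 139×0.600 + (1−0.063)·(1−0.414)·m_A, so m_A = 83.4/0.4509 = 184.96 kg/h.
n9 = 184.96 + 882.54 = 1067.5 kg/h.
n-butane fraction in n9 = 882.54/1067.5 = 0.8267.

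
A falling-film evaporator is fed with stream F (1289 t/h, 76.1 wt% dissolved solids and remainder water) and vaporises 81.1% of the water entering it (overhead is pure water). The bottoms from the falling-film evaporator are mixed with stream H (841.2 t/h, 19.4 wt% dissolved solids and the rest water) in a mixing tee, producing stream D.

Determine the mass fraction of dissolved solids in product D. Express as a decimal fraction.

0.608

Vapour removed = 0.811×0.239×1289 = 249.85 t/h; concentrate = 1039.2 t/h.
dissolved solids reaching the mixer = 980.93 (from concentrate) + 841.2×0.194 = 1144.1 t/h.
Product flow = 1039.2 + 841.2 = 1880.4 t/h; dissolved solids fraction = 0.608.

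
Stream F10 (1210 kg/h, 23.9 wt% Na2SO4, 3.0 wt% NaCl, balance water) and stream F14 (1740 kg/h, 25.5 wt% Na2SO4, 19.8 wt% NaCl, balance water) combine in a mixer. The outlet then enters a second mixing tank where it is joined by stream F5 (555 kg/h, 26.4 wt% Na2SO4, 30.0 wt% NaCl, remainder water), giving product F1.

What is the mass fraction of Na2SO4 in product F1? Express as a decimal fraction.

Overall, product flow = 3505 kg/h.
Na2SO4 in = 1210×0.239 + 1740×0.255 + 555×0.264 = 879.41 kg/h.
Na2SO4 fraction in F1 = 0.251.

0.251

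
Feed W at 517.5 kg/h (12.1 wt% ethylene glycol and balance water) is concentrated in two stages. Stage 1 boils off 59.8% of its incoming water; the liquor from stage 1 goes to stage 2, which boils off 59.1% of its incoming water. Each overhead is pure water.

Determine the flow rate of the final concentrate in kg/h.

water in feed = 517.5×0.879 = 454.88 kg/h.
After stage 1: water left = (1−0.598)×454.88 = 182.86; stream total = 245.48 kg/h.
After stage 2: water left = (1−0.591)×182.86 = 74.791; final concentrate = 137.41 kg/h.

137.4 kg/h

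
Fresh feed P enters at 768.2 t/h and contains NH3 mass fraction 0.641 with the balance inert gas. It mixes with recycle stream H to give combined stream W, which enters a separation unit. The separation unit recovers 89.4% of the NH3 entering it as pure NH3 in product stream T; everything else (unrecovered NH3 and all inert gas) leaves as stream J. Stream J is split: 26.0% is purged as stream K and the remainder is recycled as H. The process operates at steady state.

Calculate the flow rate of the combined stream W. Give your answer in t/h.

1595 t/h

inert gas enters only via P and leaves only via the purge: 768.2×0.359 = 0.260×(inert gas in J), and the separation unit passes all inert gas, so inert gas in W = inert gas in J = 1060.7 t/h.
NH3 in W: m_A = 768.2×0.641 + (1−0.260)·(1−0.894)·m_A, so m_A = 492.42/0.9216 = 534.33 t/h.
W = 534.33 + 1060.7 = 1595 t/h.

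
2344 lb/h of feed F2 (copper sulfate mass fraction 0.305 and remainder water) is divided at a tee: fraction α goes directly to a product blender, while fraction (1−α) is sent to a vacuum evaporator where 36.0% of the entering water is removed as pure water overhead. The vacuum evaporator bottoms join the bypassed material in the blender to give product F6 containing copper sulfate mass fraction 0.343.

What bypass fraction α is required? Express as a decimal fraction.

All 2344×0.305 = 714.92 lb/h of copper sulfate reaches F6, so F6 = 714.92/0.343 = 2084.3 lb/h and vapour = 259.69 lb/h.
The evaporator receives (1−α)·2344 of feed at 0.695 water and removes 0.360 of that water:
0.360×0.695×(1−α)×2344 = 259.69
(1−α) = 259.69/586.47 = 0.4428;  α = 0.5572.

0.557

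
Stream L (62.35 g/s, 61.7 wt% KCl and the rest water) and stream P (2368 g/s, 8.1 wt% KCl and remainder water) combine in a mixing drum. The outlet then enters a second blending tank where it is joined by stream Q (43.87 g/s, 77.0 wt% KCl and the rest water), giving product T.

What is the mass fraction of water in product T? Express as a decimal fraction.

0.8933

Overall, product flow = 2474.2 g/s.
water in = 62.35×0.383 + 2368×0.919 + 43.87×0.230 = 2210.2 g/s.
water fraction in T = 0.8933.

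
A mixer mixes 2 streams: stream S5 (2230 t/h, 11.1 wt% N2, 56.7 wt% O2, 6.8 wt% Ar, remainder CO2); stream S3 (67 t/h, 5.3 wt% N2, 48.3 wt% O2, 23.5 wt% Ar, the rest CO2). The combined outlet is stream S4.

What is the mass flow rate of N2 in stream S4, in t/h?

N2 out = N2 in = 2230×0.111 + 67×0.053 = 251.08 t/h.

251.1 t/h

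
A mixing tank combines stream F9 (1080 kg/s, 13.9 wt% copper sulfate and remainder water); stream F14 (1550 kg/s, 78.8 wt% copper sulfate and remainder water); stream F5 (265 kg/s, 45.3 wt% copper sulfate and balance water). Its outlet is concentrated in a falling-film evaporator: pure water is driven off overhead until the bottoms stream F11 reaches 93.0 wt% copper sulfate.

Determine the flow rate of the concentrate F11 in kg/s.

1604 kg/s

copper sulfate entering = 1080×0.139 + 1550×0.788 + 265×0.453 = 1491.6 kg/s.
All copper sulfate reports to F11, so F11 = 1491.6/0.930 = 1603.8 kg/s.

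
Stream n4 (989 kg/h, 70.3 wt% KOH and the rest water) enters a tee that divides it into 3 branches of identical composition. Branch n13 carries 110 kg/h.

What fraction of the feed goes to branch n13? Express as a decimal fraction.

0.111

Fraction to n13 = 110/989 = 0.1112.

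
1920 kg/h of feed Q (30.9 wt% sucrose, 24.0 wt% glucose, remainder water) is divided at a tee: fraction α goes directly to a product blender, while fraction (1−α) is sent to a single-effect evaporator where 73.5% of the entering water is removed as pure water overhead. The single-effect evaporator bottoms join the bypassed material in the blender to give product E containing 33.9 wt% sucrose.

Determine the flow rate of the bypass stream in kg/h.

All 1920×0.309 = 593.28 kg/h of sucrose reaches E, so E = 593.28/0.339 = 1750.1 kg/h and vapour = 169.91 kg/h.
The evaporator receives (1−α)·1920 of feed at 0.451 water and removes 0.735 of that water:
0.735×0.451×(1−α)×1920 = 169.91
(1−α) = 169.91/636.45 = 0.2670;  α = 0.7330.
Bypass flow = 0.7330×1920 = 1407.4 kg/h.

1407 kg/h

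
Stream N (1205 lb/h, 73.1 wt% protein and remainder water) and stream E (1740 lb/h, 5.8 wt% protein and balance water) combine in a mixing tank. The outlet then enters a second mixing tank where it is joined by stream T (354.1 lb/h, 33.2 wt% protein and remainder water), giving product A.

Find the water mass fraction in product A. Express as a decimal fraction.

Overall, product flow = 3299.1 lb/h.
water in = 1205×0.269 + 1740×0.942 + 354.1×0.668 = 2199.8 lb/h.
water fraction in A = 0.667.

0.667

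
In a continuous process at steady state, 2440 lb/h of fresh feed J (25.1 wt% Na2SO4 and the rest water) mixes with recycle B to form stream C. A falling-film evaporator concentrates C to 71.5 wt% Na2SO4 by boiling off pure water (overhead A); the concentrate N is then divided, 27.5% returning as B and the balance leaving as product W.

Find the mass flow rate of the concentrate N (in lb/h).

1181 lb/h

Overall Na2SO4 balance (none leaves overhead): Na2SO4 in fresh feed = Na2SO4 in product, i.e. 2440×0.251 = (1−0.275)·N·0.715.
N = 612.44/(0.715×0.725) = 1181.5 lb/h.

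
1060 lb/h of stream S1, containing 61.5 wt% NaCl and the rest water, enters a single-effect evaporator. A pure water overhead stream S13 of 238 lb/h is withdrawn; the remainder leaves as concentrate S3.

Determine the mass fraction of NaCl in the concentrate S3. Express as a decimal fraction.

NaCl is not removed: 1060×0.615 = 651.9 lb/h of NaCl enters S3.
Concentrate = 1060 − 238 = 822 lb/h.
Mass fraction = 651.9/822 = 0.7931.

0.7931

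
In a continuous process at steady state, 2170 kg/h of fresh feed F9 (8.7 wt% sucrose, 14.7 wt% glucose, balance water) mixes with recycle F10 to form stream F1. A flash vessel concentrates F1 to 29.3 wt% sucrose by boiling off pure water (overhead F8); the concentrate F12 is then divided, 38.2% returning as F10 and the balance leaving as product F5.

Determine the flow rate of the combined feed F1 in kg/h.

2568 kg/h

Overall sucrose balance (none leaves overhead): sucrose in fresh feed = sucrose in product, i.e. 2170×0.087 = (1−0.382)·F12·0.293.
F12 = 188.79/(0.293×0.618) = 1042.6 kg/h.
Recycle F10 = 0.382×1042.6 = 398.28 kg/h.
Combined feed F1 = 2170 + 398.28 = 2568.3 kg/h.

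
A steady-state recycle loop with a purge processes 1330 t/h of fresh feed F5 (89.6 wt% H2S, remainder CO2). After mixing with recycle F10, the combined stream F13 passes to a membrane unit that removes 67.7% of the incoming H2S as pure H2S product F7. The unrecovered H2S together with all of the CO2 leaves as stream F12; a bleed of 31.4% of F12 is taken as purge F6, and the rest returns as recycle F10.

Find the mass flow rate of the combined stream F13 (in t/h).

CO2 enters only via F5 and leaves only via the purge: 1330×0.104 = 0.314×(CO2 in F12), and the membrane unit passes all CO2, so CO2 in F13 = CO2 in F12 = 440.51 t/h.
H2S in F13: m_A = 1330×0.896 + (1−0.314)·(1−0.677)·m_A, so m_A = 1191.7/0.7784 = 1530.9 t/h.
F13 = 1530.9 + 440.51 = 1971.4 t/h.

1971 t/h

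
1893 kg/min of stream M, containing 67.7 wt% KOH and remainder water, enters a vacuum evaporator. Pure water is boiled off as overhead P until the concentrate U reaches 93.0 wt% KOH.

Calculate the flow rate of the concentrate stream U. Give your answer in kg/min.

KOH is conserved: 1893×0.677 = 1281.6 kg/min all reports to the concentrate.
Concentrate = 1281.6/(target fraction) = 1378 kg/min.

1378 kg/min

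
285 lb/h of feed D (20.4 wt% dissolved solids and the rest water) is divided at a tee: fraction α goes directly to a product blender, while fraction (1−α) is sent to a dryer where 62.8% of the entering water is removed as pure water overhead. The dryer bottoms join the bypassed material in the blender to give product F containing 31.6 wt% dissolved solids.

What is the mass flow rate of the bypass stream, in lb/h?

All 285×0.204 = 58.14 lb/h of dissolved solids reaches F, so F = 58.14/0.316 = 183.99 lb/h and vapour = 101.01 lb/h.
The evaporator receives (1−α)·285 of feed at 0.796 water and removes 0.628 of that water:
0.628×0.796×(1−α)×285 = 101.01
(1−α) = 101.01/142.47 = 0.7090;  α = 0.2910.
Bypass flow = 0.2910×285 = 82.929 lb/h.

82.93 lb/h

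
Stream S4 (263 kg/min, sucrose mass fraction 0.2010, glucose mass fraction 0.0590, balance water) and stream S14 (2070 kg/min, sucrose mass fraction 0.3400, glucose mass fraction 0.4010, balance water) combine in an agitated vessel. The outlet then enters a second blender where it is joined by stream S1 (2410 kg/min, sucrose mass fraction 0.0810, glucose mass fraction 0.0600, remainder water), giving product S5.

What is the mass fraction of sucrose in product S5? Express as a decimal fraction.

Overall, product flow = 4743 kg/min.
sucrose in = 263×0.201 + 2070×0.340 + 2410×0.081 = 951.87 kg/min.
sucrose fraction in S5 = 0.2007.

0.2007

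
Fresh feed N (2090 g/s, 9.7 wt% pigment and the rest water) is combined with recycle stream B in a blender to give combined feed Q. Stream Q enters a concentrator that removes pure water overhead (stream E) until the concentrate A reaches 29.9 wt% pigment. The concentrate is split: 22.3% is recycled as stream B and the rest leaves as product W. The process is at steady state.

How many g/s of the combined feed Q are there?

Overall pigment balance (none leaves overhead): pigment in fresh feed = pigment in product, i.e. 2090×0.097 = (1−0.223)·A·0.299.
A = 202.73/(0.299×0.777) = 872.62 g/s.
Recycle B = 0.223×872.62 = 194.59 g/s.
Combined feed Q = 2090 + 194.59 = 2284.6 g/s.

2285 g/s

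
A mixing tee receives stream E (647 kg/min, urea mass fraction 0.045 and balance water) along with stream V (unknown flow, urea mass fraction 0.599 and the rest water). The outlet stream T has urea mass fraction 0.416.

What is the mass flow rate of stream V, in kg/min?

Let V be the unknown flow. Total out = 647 + V.
urea balance: 29.115 + 0.599·V = 0.416·(647 + V)
(0.599 − 0.416)·V = 0.416×647 − 29.115 = 240.04
V = 240.04 / 0.183 = 1311.7 kg/min

1312 kg/min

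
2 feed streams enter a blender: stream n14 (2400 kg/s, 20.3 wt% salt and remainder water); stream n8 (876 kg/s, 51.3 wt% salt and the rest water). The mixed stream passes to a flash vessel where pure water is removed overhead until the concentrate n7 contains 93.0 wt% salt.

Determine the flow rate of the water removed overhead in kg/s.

salt entering = 2400×0.203 + 876×0.513 = 936.59 kg/s.
All salt reports to n7, so n7 = 936.59/0.930 = 1007.1 kg/s.
Total feed = 3276 kg/s; overhead = 3276 − 1007.1 = 2268.9 kg/s.

2269 kg/s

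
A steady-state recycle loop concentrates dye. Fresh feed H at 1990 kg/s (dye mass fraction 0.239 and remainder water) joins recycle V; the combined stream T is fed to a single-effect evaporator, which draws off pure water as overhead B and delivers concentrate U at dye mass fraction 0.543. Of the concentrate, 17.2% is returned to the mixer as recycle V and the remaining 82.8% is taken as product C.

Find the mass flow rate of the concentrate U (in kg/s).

1058 kg/s

Overall dye balance (none leaves overhead): dye in fresh feed = dye in product, i.e. 1990×0.239 = (1−0.172)·U·0.543.
U = 475.61/(0.543×0.828) = 1057.8 kg/s.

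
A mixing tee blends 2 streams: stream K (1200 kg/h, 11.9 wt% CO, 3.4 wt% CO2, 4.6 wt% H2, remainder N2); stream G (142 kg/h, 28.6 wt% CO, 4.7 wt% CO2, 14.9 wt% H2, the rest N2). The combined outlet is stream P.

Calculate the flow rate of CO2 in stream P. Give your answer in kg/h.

47.47 kg/h

CO2 out = CO2 in = 1200×0.034 + 142×0.047 = 47.474 kg/h.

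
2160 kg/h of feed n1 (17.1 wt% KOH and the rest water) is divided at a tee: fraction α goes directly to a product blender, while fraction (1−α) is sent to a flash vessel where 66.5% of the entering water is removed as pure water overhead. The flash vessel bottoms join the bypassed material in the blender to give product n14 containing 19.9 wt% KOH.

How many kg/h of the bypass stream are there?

1609 kg/h

All 2160×0.171 = 369.36 kg/h of KOH reaches n14, so n14 = 369.36/0.199 = 1856.1 kg/h and vapour = 303.92 kg/h.
The evaporator receives (1−α)·2160 of feed at 0.829 water and removes 0.665 of that water:
0.665×0.829×(1−α)×2160 = 303.92
(1−α) = 303.92/1190.8 = 0.2552;  α = 0.7448.
Bypass flow = 0.7448×2160 = 1608.7 kg/h.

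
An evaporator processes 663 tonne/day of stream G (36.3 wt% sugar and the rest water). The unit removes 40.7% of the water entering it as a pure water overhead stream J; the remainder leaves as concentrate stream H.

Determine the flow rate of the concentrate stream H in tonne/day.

water entering = 663×0.637 = 422.33 tonne/day; overhead removed = 0.407×422.33 = 171.89 tonne/day.
Concentrate = 663 − 171.89 = 491.11 tonne/day.

491.1 tonne/day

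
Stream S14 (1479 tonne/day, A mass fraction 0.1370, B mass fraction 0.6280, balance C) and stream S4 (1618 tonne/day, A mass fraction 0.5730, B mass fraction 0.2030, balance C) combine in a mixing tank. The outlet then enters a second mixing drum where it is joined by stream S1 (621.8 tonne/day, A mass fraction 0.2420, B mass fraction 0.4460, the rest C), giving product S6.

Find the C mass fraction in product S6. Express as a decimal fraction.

Overall, product flow = 3718.8 tonne/day.
C in = 1479×0.235 + 1618×0.224 + 621.8×0.312 = 904 tonne/day.
C fraction in S6 = 0.2431.

0.2431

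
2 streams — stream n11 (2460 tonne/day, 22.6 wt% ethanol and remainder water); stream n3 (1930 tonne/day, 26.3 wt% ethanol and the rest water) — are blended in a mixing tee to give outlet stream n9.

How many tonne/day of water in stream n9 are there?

3326 tonne/day

water out = water in = 2460×0.774 + 1930×0.737 = 3326.4 tonne/day.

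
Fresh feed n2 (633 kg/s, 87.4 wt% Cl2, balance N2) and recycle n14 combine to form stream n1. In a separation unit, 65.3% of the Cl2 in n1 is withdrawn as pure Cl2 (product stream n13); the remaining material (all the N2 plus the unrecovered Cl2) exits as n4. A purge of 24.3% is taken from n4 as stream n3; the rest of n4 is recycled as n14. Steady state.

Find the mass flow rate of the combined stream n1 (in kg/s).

N2 enters only via n2 and leaves only via the purge: 633×0.126 = 0.243×(N2 in n4), and the separation unit passes all N2, so N2 in n1 = N2 in n4 = 328.22 kg/s.
Cl2 in n1: m_A = 633×0.874 + (1−0.243)·(1−0.653)·m_A, so m_A = 553.24/0.7373 = 750.34 kg/s.
n1 = 750.34 + 328.22 = 1078.6 kg/s.

1079 kg/s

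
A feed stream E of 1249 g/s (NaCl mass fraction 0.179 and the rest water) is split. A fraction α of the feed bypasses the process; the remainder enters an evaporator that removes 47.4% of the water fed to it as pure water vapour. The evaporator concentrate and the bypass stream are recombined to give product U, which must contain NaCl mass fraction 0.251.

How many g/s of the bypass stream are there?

All 1249×0.179 = 223.57 g/s of NaCl reaches U, so U = 223.57/0.251 = 890.72 g/s and vapour = 358.28 g/s.
The evaporator receives (1−α)·1249 of feed at 0.821 water and removes 0.474 of that water:
0.474×0.821×(1−α)×1249 = 358.28
(1−α) = 358.28/486.05 = 0.7371;  α = 0.2629.
Bypass flow = 0.2629×1249 = 328.34 g/s.

328.3 g/s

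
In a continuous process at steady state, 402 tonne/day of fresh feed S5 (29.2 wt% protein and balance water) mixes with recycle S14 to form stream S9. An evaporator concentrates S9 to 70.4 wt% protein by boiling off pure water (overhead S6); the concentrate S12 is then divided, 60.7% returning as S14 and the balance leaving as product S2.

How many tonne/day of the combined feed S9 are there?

Overall protein balance (none leaves overhead): protein in fresh feed = protein in product, i.e. 402×0.292 = (1−0.607)·S12·0.704.
S12 = 117.38/(0.704×0.393) = 424.27 tonne/day.
Recycle S14 = 0.607×424.27 = 257.53 tonne/day.
Combined feed S9 = 402 + 257.53 = 659.53 tonne/day.

659.5 tonne/day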